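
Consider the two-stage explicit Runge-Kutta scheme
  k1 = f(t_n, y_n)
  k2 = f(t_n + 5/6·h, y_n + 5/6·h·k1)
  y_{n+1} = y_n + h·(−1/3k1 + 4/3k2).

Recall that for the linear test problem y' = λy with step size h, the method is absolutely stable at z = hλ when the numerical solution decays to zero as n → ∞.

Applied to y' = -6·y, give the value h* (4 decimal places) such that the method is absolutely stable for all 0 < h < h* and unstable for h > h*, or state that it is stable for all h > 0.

(-0.9000,0); λ=-6 ⇒ h* = (9/10)/6 = 0.1500.

With y'=λy (z=hλ):
  k1=λy_n ⇒ h·k1=z·y_n;  k2=λ(1+5/6z)y_n ⇒ h·k2=z(1+5/6z)y_n
  y_{n+1}/y_n = 1 − 1/3z + 4/3z(1+5/6z) = 1 + z + 10/9z²
  Hence R(z) = 1 + z + 10/9z².

Find x<0 with |R(x)|<1.
x=-1.76: |R|=2.6818
R=1: x+10/9x²=0 ⇒ x=−9/10=-0.9000; min R=1−1/(4·10/9)=0.7750>−1
Confirm numerically:
  x=-0.747: |R|=0.87301 <1
  x=-0.695: |R|=0.84169 <1
  x=-0.622: |R|=0.80787 <1
  x=-1.123: |R|=1.27825 >1
  x=-1.076: |R|=1.21042 >1
  x=-1.020: |R|=1.13600 >1
So |R|<1 on (-0.9000, 0).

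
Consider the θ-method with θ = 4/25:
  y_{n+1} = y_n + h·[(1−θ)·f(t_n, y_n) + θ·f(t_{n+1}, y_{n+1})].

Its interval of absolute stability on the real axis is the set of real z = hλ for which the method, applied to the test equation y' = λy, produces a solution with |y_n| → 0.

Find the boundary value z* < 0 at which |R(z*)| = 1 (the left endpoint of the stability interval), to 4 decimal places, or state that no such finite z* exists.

Test eqn y'=λy, z=hλ:
  y_{n+1} = y_n + z·[21/25·y_n + 4/25·y_{n+1}] ⇒ (1 − 4/25z)y_{n+1} = (1 + 21/25z)y_n
  ⇒ R(z) = (1 + 21/25z)/(1 − 4/25z).

Find x<0 with |R(x)|<1.
x=-0.71: |R|=0.3624
R=−1: 1+21/25x = −1+4/25x ⇒ -17/25x=2 ⇒ x=2/(-17/25)=-2.9412
Confirm numerically:
  x=-2.780: |R|=0.92414 <1
  x=-2.672: |R|=0.87178 <1
  x=-2.434: |R|=0.75178 <1
  x=-2.165: |R|=0.60799 <1
  x=-3.513: |R|=1.24892 >1
  x=-3.099: |R|=1.07175 >1
  x=-3.005: |R|=1.02931 >1
So |R|<1 on (-2.9412, 0).

z* = -2.9412.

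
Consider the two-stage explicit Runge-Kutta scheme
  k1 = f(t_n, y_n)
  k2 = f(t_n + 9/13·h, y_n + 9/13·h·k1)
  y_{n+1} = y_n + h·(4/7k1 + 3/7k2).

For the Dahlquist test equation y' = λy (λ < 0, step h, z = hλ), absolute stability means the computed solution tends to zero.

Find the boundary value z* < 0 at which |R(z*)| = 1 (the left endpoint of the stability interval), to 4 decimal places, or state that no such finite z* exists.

On y'=λy, z=hλ:
  k1=λy_n ⇒ h·k1=z·y_n;  k2=λ(1+9/13z)y_n ⇒ h·k2=z(1+9/13z)y_n
  y_{n+1}/y_n = 1 + 4/7z + 3/7z(1+9/13z) = 1 + z + 27/91z²
  R(z) = 1 + z + 27/91z².

Need |R(x)|<1, x<0.
x=-0.37: |R|=0.6706
R=1: x+27/91x²=0 ⇒ x=−91/27=-3.3704; min R=1−1/(4·27/91)=0.1574>−1
Confirm numerically:
  x=-3.207: |R|=0.84455 <1
  x=-2.664: |R|=0.44167 <1
  x=-1.879: |R|=0.16855 <1
  x=-3.597: |R|=1.24187 >1
  x=-3.533: |R|=1.17048 >1
  x=-3.434: |R|=1.06483 >1
Stable set (-3.3704, 0).

left endpoint -3.3704.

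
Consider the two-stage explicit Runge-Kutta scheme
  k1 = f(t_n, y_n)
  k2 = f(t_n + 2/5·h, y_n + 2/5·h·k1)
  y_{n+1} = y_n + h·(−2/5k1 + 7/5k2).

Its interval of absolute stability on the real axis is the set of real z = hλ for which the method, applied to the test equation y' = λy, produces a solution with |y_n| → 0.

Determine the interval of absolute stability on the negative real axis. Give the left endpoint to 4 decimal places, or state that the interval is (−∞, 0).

On y'=λy, z=hλ:
  k1=λy_n ⇒ h·k1=z·y_n;  k2=λ(1+2/5z)y_n ⇒ h·k2=z(1+2/5z)y_n
  y_{n+1}/y_n = 1 − 2/5z + 7/5z(1+2/5z) = 1 + z + 14/25z²
  ⇒ R(z) = 1 + z + 14/25z².

Boundary: |R(x)|=1, x<0.
x=-1.79: |R|=1.0043
R=1: x+14/25x²=0 ⇒ x=−25/14=-1.7857; min R=1−1/(4·14/25)=0.5536>−1
Confirm numerically:
  x=-1.518: |R|=0.77242 <1
  x=-1.442: |R|=0.72244 <1
  x=-1.380: |R|=0.68646 <1
  x=-1.200: |R|=0.60640 <1
  x=-2.294: |R|=1.65296 >1
  x=-2.255: |R|=1.59261 >1
Interval (-1.7857, 0).

z∈(-1.7857,0).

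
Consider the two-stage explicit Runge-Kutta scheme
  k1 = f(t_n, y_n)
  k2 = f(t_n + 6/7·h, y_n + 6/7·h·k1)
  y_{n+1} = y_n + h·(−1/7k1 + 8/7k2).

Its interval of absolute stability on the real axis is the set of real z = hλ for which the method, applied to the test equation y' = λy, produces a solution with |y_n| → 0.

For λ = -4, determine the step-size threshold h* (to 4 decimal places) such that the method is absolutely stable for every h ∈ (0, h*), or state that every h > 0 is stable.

(-1.0208,0); λ=-4 ⇒ h* = (49/48)/4 = 0.2552.

With y'=λy (z=hλ):
  k1=λy_n ⇒ h·k1=z·y_n;  k2=λ(1+6/7z)y_n ⇒ h·k2=z(1+6/7z)y_n
  y_{n+1}/y_n = 1 − 1/7z + 8/7z(1+6/7z) = 1 + z + 48/49z²
  so R(z) = 1 + z + 48/49z².

Need |R(x)|<1, x<0.
x=-1.61: |R|=1.9292
R=1: x+48/49x²=0 ⇒ x=−49/48=-1.0208; min R=1−1/(4·48/49)=0.7448>−1
Confirm numerically:
  x=-0.879: |R|=0.87787 <1
  x=-0.745: |R|=0.79870 <1
  x=-0.735: |R|=0.79420 <1
  x=-1.480: |R|=1.66570 >1
  x=-1.455: |R|=1.61882 >1
  x=-1.149: |R|=1.14426 >1
Stable set (-1.0208, 0).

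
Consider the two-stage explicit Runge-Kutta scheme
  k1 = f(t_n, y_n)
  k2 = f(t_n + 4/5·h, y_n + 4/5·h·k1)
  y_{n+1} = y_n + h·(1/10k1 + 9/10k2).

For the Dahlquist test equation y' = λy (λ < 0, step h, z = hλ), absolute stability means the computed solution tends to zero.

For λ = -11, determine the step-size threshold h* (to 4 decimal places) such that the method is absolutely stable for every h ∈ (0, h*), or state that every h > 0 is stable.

With y'=λy (z=hλ):
  k1=λy_n ⇒ h·k1=z·y_n;  k2=λ(1+4/5z)y_n ⇒ h·k2=z(1+4/5z)y_n
  y_{n+1}/y_n = 1 + 1/10z + 9/10z(1+4/5z) = 1 + z + 18/25z²
  ⇒ R(z) = 1 + z + 18/25z².

Boundary: |R(x)|=1, x<0.
x=-0.39: |R|=0.7195
R=1: x+18/25x²=0 ⇒ x=−25/18=-1.3889; min R=1−1/(4·18/25)=0.6528>−1
Confirm numerically:
  x=-1.321: |R|=0.93543 <1
  x=-0.833: |R|=0.66660 <1
  x=-0.635: |R|=0.65532 <1
  x=-1.774: |R|=1.49189 >1
  x=-1.524: |R|=1.14825 >1
Interval (-1.3889, 0).

(-1.3889,0); λ=-11 ⇒ h* = (25/18)/11 = 0.1263.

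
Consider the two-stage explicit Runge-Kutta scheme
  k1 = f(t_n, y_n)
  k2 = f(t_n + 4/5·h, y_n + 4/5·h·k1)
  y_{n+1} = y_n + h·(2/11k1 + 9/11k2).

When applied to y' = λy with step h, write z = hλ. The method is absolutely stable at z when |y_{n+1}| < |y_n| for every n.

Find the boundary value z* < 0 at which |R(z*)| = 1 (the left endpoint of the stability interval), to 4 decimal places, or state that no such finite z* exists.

Test eqn y'=λy, z=hλ:
  k1=λy_n ⇒ h·k1=z·y_n;  k2=λ(1+4/5z)y_n ⇒ h·k2=z(1+4/5z)y_n
  y_{n+1}/y_n = 1 + 2/11z + 9/11z(1+4/5z) = 1 + z + 36/55z²
  Hence R(z) = 1 + z + 36/55z².

Boundary: |R(x)|=1, x<0.
x=-0.36: |R|=0.7248
R=1: x+36/55x²=0 ⇒ x=−55/36=-1.5278; min R=1−1/(4·36/55)=0.6181>−1
Confirm numerically:
  x=-1.081: |R|=0.68388 <1
  x=-0.960: |R|=0.64323 <1
  x=-0.763: |R|=0.61806 <1
  x=-1.590: |R|=1.06476 >1
  x=-1.553: |R|=1.02564 >1
So |R|<1 on (-1.5278, 0).

z* = -1.5278.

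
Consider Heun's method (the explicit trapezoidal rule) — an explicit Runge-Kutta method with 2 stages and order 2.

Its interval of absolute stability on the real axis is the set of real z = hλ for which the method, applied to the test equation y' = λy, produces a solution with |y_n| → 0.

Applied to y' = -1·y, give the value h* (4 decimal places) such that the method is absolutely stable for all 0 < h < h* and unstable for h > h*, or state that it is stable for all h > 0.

Test eqn y'=λy, z=hλ:
  order 2, 2-stage ⇒ R(z)=1+z+z^2/2
  (e.g. R(-0.93)=0.50245, |R|=0.50245)

Boundary: |R(x)|=1, x<0.
x=-0.93: |R|=0.5025
|R(-1.36)|=0.5648 |R(-1.33)|=0.5544 |R(-1.06)|=0.5018
Bisect:
  x_lo=-2.8008 |R|=2.1215  x_hi=-0.3519 |R|=0.7100
  mid=-1.57637 |R|=0.66610 →hi
  mid=-2.18859 |R|=1.20637 →lo
  mid=-1.88248 |R|=0.88938 →hi
  mid=-2.03553 |R|=1.03617 →lo
  mid=-1.95901 |R|=0.95985 →hi
  mid=-1.99727 |R|=0.99727 →hi
  mid=-2.01640 |R|=1.01654 →lo
  mid=-2.00684 |R|=1.00686 →lo
  ...
  [-2.00011,-1.99996] ⇒ x*=-2.0000
Interval (-2.0000, 0).

(-2.0000,0); λ=-1 ⇒ h* = 2.0000.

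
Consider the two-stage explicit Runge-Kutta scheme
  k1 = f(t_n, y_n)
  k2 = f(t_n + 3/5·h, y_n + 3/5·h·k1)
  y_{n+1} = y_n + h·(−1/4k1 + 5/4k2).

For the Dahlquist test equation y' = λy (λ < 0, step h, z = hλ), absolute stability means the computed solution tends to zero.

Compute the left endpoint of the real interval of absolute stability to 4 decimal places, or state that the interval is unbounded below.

z* = -1.3333.

Test eqn y'=λy, z=hλ:
  k1=λy_n ⇒ h·k1=z·y_n;  k2=λ(1+3/5z)y_n ⇒ h·k2=z(1+3/5z)y_n
  y_{n+1}/y_n = 1 − 1/4z + 5/4z(1+3/5z) = 1 + z + 3/4z²
  Hence R(z) = 1 + z + 3/4z².

Boundary: |R(x)|=1, x<0.
x=-0.39: |R|=0.7241
R=1: x+3/4x²=0 ⇒ x=−4/3=-1.3333; min R=1−1/(4·3/4)=0.6667>−1
Confirm numerically:
  x=-1.226: |R|=0.90131 <1
  x=-1.207: |R|=0.88564 <1
  x=-0.763: |R|=0.67363 <1
  x=-0.618: |R|=0.66844 <1
  x=-1.926: |R|=1.85611 >1
  x=-1.805: |R|=1.63852 >1
  x=-1.685: |R|=1.44442 >1
Interval (-1.3333, 0).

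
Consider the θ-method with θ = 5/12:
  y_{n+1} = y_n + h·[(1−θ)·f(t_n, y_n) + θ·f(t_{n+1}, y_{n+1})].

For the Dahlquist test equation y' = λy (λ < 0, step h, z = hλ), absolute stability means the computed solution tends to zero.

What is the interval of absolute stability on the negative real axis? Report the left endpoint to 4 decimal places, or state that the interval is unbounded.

With y'=λy (z=hλ):
  y_{n+1} = y_n + z·[7/12·y_n + 5/12·y_{n+1}] ⇒ (1 − 5/12z)y_{n+1} = (1 + 7/12z)y_n
  so R(z) = (1 + 7/12z)/(1 − 5/12z).

Find x<0 with |R(x)|<1.
x=-1.77: |R|=0.0187
R=−1: 1+7/12x = −1+5/12x ⇒ -1/6x=2 ⇒ x=2/(-1/6)=-12.0000
Confirm numerically:
  x=-11.690: |R|=0.99120 <1
  x=-9.615: |R|=0.92060 <1
  x=-7.900: |R|=0.84078 <1
  x=-6.010: |R|=0.71510 <1
  x=-12.302: |R|=1.00822 >1
  x=-12.212: |R|=1.00580 >1
  x=-12.154: |R|=1.00423 >1
Interval (-12.0000, 0).

z∈(-12.0000,0).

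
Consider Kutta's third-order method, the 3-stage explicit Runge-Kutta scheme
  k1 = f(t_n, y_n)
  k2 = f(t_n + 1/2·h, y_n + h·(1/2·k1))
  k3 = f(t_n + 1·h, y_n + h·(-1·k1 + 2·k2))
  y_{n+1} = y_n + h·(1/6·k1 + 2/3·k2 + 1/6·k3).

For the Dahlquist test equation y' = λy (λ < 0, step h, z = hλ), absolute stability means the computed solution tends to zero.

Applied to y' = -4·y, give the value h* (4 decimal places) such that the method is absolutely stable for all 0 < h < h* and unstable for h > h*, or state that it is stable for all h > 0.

On y'=λy, z=hλ:
  order 3, 3-stage ⇒ R(z)=1+z+z^2/2+z^3/6
  (e.g. R(-0.85)=0.40890, |R|=0.40890)

Solve |R(x)|<1 on ℝ⁻.
x=-0.85: |R|=0.4089
|R(-2.76)|=1.4553 |R(-2.21)|=0.5669 |R(-0.53)|=0.5856
Bisect:
  x_lo=-3.1477 |R|=2.3917  x_hi=-0.1417 |R|=0.8679
  mid=-1.64472 |R|=0.03369 →hi
  mid=-2.39623 |R|=0.81843 →hi
  mid=-2.77198 |R|=1.47997 →lo
  mid=-2.58411 |R|=1.12124 →lo
  mid=-2.49017 |R|=0.96326 →hi
  mid=-2.53714 |R|=1.04056 →lo
  mid=-2.51365 |R|=1.00149 →lo
  mid=-2.50191 |R|=0.98227 →hi
  mid=-2.50778 |R|=0.99185 →hi
  ...
  [-2.51292,-2.51273] ⇒ x*=-2.5127
So |R|<1 on (-2.5127, 0).

(-2.5127,0); λ=-4 ⇒ h* = 0.6282.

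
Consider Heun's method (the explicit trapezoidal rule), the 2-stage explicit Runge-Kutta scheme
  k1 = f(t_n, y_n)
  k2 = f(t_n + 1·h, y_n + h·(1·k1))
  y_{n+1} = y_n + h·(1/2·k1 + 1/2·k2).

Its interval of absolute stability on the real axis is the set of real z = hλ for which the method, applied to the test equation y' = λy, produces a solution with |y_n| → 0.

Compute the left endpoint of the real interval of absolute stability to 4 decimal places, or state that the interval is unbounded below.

Test eqn y'=λy, z=hλ:
  order 2, 2-stage ⇒ R(z)=1+z+z^2/2
  (e.g. R(-1.48)=0.61520, |R|=0.61520)

Solve |R(x)|<1 on ℝ⁻.
x=-1.48: |R|=0.6152
|R(-2.33)|=1.3845 |R(-2.23)|=1.2565 |R(-1.84)|=0.8528
Bisect:
  x_lo=-2.4145 |R|=1.5004  x_hi=-0.3731 |R|=0.6965
  mid=-1.39377 |R|=0.57753 →hi
  mid=-1.90413 |R|=0.90872 →hi
  mid=-2.15931 |R|=1.17200 →lo
  mid=-2.03172 |R|=1.03222 →lo
  mid=-1.96792 |R|=0.96844 →hi
  mid=-1.99982 |R|=0.99982 →hi
  mid=-2.01577 |R|=1.01589 →lo
  ...
  [-2.00007,-1.99995] ⇒ x*=-2.0000
Interval (-2.0000, 0).

left endpoint -2.0000.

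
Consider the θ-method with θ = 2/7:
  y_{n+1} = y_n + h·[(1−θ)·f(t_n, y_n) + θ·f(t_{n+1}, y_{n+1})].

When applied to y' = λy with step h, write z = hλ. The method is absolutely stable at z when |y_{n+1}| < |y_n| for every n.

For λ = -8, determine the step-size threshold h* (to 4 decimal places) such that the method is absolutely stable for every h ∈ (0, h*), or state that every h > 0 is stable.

With y'=λy (z=hλ):
  y_{n+1} = y_n + z·[5/7·y_n + 2/7·y_{n+1}] ⇒ (1 − 2/7z)y_{n+1} = (1 + 5/7z)y_n
  ⇒ R(z) = (1 + 5/7z)/(1 − 2/7z).

Solve |R(x)|<1 on ℝ⁻.
x=-0.76: |R|=0.3756
R=−1: 1+5/7x = −1+2/7x ⇒ -3/7x=2 ⇒ x=2/(-3/7)=-4.6667
Confirm numerically:
  x=-4.237: |R|=0.91670 <1
  x=-3.696: |R|=0.79767 <1
  x=-3.615: |R|=0.77829 <1
  x=-5.077: |R|=1.07176 >1
  x=-4.878: |R|=1.03784 >1
  x=-4.821: |R|=1.02782 >1
Stable set (-4.6667, 0).

(-4.6667,0); λ=-8 ⇒ h* = (14/3)/8 = 0.5833.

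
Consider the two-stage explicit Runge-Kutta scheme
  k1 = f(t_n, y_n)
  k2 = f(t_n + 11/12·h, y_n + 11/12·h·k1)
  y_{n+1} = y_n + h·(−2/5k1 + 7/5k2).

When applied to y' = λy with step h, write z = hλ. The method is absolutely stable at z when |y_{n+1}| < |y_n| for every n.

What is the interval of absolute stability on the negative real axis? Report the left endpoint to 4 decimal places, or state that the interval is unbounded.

Set f=λy, z=hλ:
  k1=λy_n ⇒ h·k1=z·y_n;  k2=λ(1+11/12z)y_n ⇒ h·k2=z(1+11/12z)y_n
  y_{n+1}/y_n = 1 − 2/5z + 7/5z(1+11/12z) = 1 + z + 77/60z²
  so R(z) = 1 + z + 77/60z².

Find x<0 with |R(x)|<1.
x=-0.89: |R|=1.1265
R=1: x+77/60x²=0 ⇒ x=−60/77=-0.7792; min R=1−1/(4·77/60)=0.8052>−1
Confirm numerically:
  x=-0.608: |R|=0.86640 <1
  x=-0.601: |R|=0.86254 <1
  x=-0.599: |R|=0.86146 <1
  x=-0.593: |R|=0.85828 <1
  x=-1.200: |R|=1.64800 >1
  x=-1.112: |R|=1.47490 >1
Stable set (-0.7792, 0).

z∈(-0.7792,0).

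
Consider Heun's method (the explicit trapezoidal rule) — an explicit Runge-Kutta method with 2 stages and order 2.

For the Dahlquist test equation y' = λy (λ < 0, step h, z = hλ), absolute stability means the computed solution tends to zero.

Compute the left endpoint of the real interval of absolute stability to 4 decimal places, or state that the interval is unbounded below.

z* = -2.0000.

With y'=λy (z=hλ):
  order 2, 2-stage ⇒ R(z)=1+z+z^2/2
  (e.g. R(-1.09)=0.50405, |R|=0.50405)

Solve |R(x)|<1 on ℝ⁻.
x=-1.09: |R|=0.5040
|R(-2.23)|=1.2565 |R(-0.6)|=0.5800 |R(-0.52)|=0.6152
Bisect:
  x_lo=-2.7095 |R|=1.9612  x_hi=-0.0646 |R|=0.9374
  mid=-1.38707 |R|=0.57491 →hi
  mid=-2.04829 |R|=1.04945 →lo
  mid=-1.71768 |R|=0.75753 →hi
  mid=-1.88298 |R|=0.88983 →hi
  mid=-1.96564 |R|=0.96623 →hi
  mid=-2.00696 |R|=1.00699 →lo
  mid=-1.98630 |R|=0.98639 →hi
  ...
  [-2.00002,-1.99986] ⇒ x*=-2.0000
Stable set (-2.0000, 0).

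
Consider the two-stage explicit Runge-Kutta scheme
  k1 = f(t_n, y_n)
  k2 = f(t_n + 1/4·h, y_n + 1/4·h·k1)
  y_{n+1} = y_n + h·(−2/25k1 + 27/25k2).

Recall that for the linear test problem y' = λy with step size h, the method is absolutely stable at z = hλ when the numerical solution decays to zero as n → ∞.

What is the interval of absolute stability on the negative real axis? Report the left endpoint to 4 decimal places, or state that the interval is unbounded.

z∈(-3.7037,0).

Test eqn y'=λy, z=hλ:
  k1=λy_n ⇒ h·k1=z·y_n;  k2=λ(1+1/4z)y_n ⇒ h·k2=z(1+1/4z)y_n
  y_{n+1}/y_n = 1 − 2/25z + 27/25z(1+1/4z) = 1 + z + 27/100z²
  ⇒ R(z) = 1 + z + 27/100z².

Boundary: |R(x)|=1, x<0.
x=-0.73: |R|=0.4139
R=1: x+27/100x²=0 ⇒ x=−100/27=-3.7037; min R=1−1/(4·27/100)=0.0741>−1
Confirm numerically:
  x=-2.933: |R|=0.38967 <1
  x=-2.344: |R|=0.13947 <1
  x=-2.289: |R|=0.12567 <1
  x=-1.564: |R|=0.09645 <1
  x=-4.175: |R|=1.53127 >1
  x=-3.797: |R|=1.09565 >1
Stable set (-3.7037, 0).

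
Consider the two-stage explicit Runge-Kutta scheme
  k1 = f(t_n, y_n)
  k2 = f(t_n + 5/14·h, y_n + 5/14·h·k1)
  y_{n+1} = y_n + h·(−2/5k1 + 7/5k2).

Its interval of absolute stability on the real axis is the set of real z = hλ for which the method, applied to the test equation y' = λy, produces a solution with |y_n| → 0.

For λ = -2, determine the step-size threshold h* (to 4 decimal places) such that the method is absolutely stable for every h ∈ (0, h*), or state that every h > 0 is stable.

Set f=λy, z=hλ:
  k1=λy_n ⇒ h·k1=z·y_n;  k2=λ(1+5/14z)y_n ⇒ h·k2=z(1+5/14z)y_n
  y_{n+1}/y_n = 1 − 2/5z + 7/5z(1+5/14z) = 1 + z + 1/2z²
  Hence R(z) = 1 + z + 1/2z².

Boundary: |R(x)|=1, x<0.
x=-1.06: |R|=0.5018
R=1: x+1/2x²=0 ⇒ x=−2=-2.0000; min R=1−1/(4·1/2)=0.5000>−1
Confirm numerically:
  x=-1.772: |R|=0.79799 <1
  x=-1.757: |R|=0.78652 <1
  x=-1.517: |R|=0.63364 <1
  x=-1.335: |R|=0.55611 <1
  x=-2.568: |R|=1.72931 >1
  x=-2.520: |R|=1.65520 >1
Stable set (-2.0000, 0).

(-2.0000,0); λ=-2 ⇒ h* = (2)/2 = 1.0000.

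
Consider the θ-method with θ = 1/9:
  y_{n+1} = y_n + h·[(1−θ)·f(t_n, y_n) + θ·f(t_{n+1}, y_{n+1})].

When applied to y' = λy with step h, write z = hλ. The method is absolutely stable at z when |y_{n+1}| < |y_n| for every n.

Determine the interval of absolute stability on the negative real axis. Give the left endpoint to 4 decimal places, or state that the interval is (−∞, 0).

z∈(-2.5714,0).

With y'=λy (z=hλ):
  y_{n+1} = y_n + z·[8/9·y_n + 1/9·y_{n+1}] ⇒ (1 − 1/9z)y_{n+1} = (1 + 8/9z)y_n
  R(z) = (1 + 8/9z)/(1 − 1/9z).

Find x<0 with |R(x)|<1.
x=-0.72: |R|=0.3333
R=−1: 1+8/9x = −1+1/9x ⇒ -7/9x=2 ⇒ x=2/(-7/9)=-2.5714
Confirm numerically:
  x=-2.430: |R|=0.91339 <1
  x=-1.318: |R|=0.14964 <1
  x=-1.242: |R|=0.09139 <1
  x=-3.126: |R|=1.32014 >1
  x=-3.008: |R|=1.25450 >1
Interval (-2.5714, 0).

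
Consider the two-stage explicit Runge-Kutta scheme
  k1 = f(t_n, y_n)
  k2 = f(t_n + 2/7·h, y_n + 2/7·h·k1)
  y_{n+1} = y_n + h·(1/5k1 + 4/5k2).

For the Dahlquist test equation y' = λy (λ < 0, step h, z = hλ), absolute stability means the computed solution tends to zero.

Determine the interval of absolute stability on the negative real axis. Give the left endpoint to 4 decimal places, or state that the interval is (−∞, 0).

(-4.3750, 0).

Test eqn y'=λy, z=hλ:
  k1=λy_n ⇒ h·k1=z·y_n;  k2=λ(1+2/7z)y_n ⇒ h·k2=z(1+2/7z)y_n
  y_{n+1}/y_n = 1 + 1/5z + 4/5z(1+2/7z) = 1 + z + 8/35z²
  ⇒ R(z) = 1 + z + 8/35z².

Solve |R(x)|<1 on ℝ⁻.
x=-0.68: |R|=0.4257
R=1: x+8/35x²=0 ⇒ x=−35/8=-4.3750; min R=1−1/(4·8/35)=-0.0938>−1
Confirm numerically:
  x=-3.787: |R|=0.49103 <1
  x=-3.556: |R|=0.33432 <1
  x=-3.387: |R|=0.23512 <1
  x=-1.835: |R|=0.06535 <1
  x=-4.765: |R|=1.42477 >1
  x=-4.756: |R|=1.41418 >1
  x=-4.397: |R|=1.02211 >1
Interval (-4.3750, 0).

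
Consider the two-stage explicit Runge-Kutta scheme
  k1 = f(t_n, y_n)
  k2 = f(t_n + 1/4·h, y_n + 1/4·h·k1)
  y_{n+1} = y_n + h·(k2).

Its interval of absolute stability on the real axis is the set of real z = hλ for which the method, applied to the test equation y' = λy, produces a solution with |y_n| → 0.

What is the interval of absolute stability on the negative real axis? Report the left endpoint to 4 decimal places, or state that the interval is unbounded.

On y'=λy, z=hλ:
  k1=λy_n ⇒ h·k1=z·y_n;  k2=λ(1+1/4z)y_n ⇒ h·k2=z(1+1/4z)y_n
  y_{n+1}/y_n = 1 + z(1+1/4z) = 1 + z + 1/4z²
  Hence R(z) = 1 + z + 1/4z².

Solve |R(x)|<1 on ℝ⁻.
x=-1.48: |R|=0.0676
R=1: x+1/4x²=0 ⇒ x=−4=-4.0000; min R=1−1/(4·1/4)=0.0000>−1
Confirm numerically:
  x=-2.543: |R|=0.07371 <1
  x=-2.518: |R|=0.06708 <1
  x=-2.342: |R|=0.02924 <1
  x=-4.366: |R|=1.39949 >1
  x=-4.360: |R|=1.39240 >1
So |R|<1 on (-4.0000, 0).

(-4.0000, 0).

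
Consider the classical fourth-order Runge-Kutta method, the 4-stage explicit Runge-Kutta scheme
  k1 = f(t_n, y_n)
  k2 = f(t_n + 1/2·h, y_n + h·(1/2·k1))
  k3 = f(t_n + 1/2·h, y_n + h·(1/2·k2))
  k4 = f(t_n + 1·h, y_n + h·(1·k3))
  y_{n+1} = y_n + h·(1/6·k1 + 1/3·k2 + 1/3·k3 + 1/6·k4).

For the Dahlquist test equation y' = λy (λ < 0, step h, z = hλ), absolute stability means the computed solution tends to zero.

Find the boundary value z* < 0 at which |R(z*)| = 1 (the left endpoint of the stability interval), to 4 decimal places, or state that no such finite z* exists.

left endpoint -2.7853.

On y'=λy, z=hλ:
  order 4, 4-stage ⇒ R(z)=1+z+z^2/2+z^3/6+z^4/24
  (e.g. R(-0.63)=0.53334, |R|=0.53334)

Solve |R(x)|<1 on ℝ⁻.
x=-0.63: |R|=0.5333
|R(-3.05)|=1.4782 |R(-2.58)|=0.7321 |R(-1.81)|=0.2870
Bisect:
  x_lo=-3.6442 |R|=3.2783  x_hi=-0.1187 |R|=0.8881
  mid=-1.88143 |R|=0.30057 →hi
  mid=-2.76281 |R|=0.96662 →hi
  mid=-3.20349 |R|=1.83663 →lo
  mid=-2.98315 |R|=1.34165 →lo
  mid=-2.87298 |R|=1.14045 →lo
  mid=-2.81789 |R|=1.05027 →lo
  mid=-2.79035 |R|=1.00765 →lo
  mid=-2.77658 |R|=0.98694 →hi
  ...
  [-2.78540,-2.78519] ⇒ x*=-2.7853
Stable set (-2.7853, 0).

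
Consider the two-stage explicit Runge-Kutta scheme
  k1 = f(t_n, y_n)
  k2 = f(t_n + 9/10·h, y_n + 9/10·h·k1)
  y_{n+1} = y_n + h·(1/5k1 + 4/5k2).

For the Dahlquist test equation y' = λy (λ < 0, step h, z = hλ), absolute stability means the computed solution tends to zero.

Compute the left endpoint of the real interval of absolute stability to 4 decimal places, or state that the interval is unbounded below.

left endpoint -1.3889.

Set f=λy, z=hλ:
  k1=λy_n ⇒ h·k1=z·y_n;  k2=λ(1+9/10z)y_n ⇒ h·k2=z(1+9/10z)y_n
  y_{n+1}/y_n = 1 + 1/5z + 4/5z(1+9/10z) = 1 + z + 18/25z²
  so R(z) = 1 + z + 18/25z².

Boundary: |R(x)|=1, x<0.
x=-1.57: |R|=1.2047
R=1: x+18/25x²=0 ⇒ x=−25/18=-1.3889; min R=1−1/(4·18/25)=0.6528>−1
Confirm numerically:
  x=-1.328: |R|=0.94178 <1
  x=-0.983: |R|=0.71273 <1
  x=-0.777: |R|=0.65768 <1
  x=-0.754: |R|=0.65533 <1
  x=-1.679: |R|=1.35071 >1
  x=-1.597: |R|=1.23929 >1
  x=-1.445: |R|=1.05838 >1
Stable set (-1.3889, 0).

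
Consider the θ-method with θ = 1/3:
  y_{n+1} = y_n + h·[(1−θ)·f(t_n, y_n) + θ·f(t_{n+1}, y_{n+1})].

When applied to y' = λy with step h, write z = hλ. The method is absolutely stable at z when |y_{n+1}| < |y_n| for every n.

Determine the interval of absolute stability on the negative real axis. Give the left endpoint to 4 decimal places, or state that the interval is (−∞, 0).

With y'=λy (z=hλ):
  y_{n+1} = y_n + z·[2/3·y_n + 1/3·y_{n+1}] ⇒ (1 − 1/3z)y_{n+1} = (1 + 2/3z)y_n
  Hence R(z) = (1 + 2/3z)/(1 − 1/3z).

Find x<0 with |R(x)|<1.
x=-0.82: |R|=0.3560
R=−1: 1+2/3x = −1+1/3x ⇒ -1/3x=2 ⇒ x=2/(-1/3)=-6.0000
Confirm numerically:
  x=-5.816: |R|=0.97913 <1
  x=-4.176: |R|=0.74582 <1
  x=-3.722: |R|=0.66111 <1
  x=-3.005: |R|=0.50125 <1
  x=-6.432: |R|=1.04580 >1
  x=-6.039: |R|=1.00431 >1
Interval (-6.0000, 0).

z∈(-6.0000,0).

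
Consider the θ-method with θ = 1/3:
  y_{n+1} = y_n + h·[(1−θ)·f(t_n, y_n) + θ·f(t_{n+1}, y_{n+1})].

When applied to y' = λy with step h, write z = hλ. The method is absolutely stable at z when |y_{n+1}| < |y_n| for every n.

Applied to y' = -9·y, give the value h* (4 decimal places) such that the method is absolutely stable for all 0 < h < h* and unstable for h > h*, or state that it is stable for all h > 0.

Set f=λy, z=hλ:
  y_{n+1} = y_n + z·[2/3·y_n + 1/3·y_{n+1}] ⇒ (1 − 1/3z)y_{n+1} = (1 + 2/3z)y_n
  Hence R(z) = (1 + 2/3z)/(1 − 1/3z).

Need |R(x)|<1, x<0.
x=-1.12: |R|=0.1845
R=−1: 1+2/3x = −1+1/3x ⇒ -1/3x=2 ⇒ x=2/(-1/3)=-6.0000
Confirm numerically:
  x=-3.864: |R|=0.68881 <1
  x=-3.808: |R|=0.67803 <1
  x=-3.328: |R|=0.57775 <1
  x=-2.778: |R|=0.44237 <1
  x=-6.247: |R|=1.02671 >1
  x=-6.083: |R|=1.00914 >1
  x=-6.065: |R|=1.00717 >1
Interval (-6.0000, 0).

(-6.0000,0); λ=-9 ⇒ h* = (6)/9 = 0.6667.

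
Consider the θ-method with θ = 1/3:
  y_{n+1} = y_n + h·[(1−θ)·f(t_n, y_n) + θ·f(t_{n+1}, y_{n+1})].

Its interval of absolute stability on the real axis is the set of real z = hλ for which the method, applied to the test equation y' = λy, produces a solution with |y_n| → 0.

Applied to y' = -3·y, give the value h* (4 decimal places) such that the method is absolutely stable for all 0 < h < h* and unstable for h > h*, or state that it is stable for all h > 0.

(-6.0000,0); λ=-3 ⇒ h* = (6)/3 = 2.0000.

Test eqn y'=λy, z=hλ:
  y_{n+1} = y_n + z·[2/3·y_n + 1/3·y_{n+1}] ⇒ (1 − 1/3z)y_{n+1} = (1 + 2/3z)y_n
  R(z) = (1 + 2/3z)/(1 − 1/3z).

Solve |R(x)|<1 on ℝ⁻.
x=-0.73: |R|=0.4129
R=−1: 1+2/3x = −1+1/3x ⇒ -1/3x=2 ⇒ x=2/(-1/3)=-6.0000
Confirm numerically:
  x=-5.060: |R|=0.88337 <1
  x=-3.928: |R|=0.70092 <1
  x=-3.671: |R|=0.65088 <1
  x=-2.888: |R|=0.47147 <1
  x=-6.554: |R|=1.05799 >1
  x=-6.038: |R|=1.00420 >1
  x=-6.032: |R|=1.00354 >1
Stable set (-6.0000, 0).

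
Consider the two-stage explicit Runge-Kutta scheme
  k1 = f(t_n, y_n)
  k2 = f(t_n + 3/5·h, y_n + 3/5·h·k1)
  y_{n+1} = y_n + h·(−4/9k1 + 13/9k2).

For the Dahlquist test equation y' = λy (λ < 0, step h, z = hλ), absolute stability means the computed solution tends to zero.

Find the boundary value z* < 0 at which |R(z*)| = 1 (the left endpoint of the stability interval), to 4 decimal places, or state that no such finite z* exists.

z* = -1.1538.

On y'=λy, z=hλ:
  k1=λy_n ⇒ h·k1=z·y_n;  k2=λ(1+3/5z)y_n ⇒ h·k2=z(1+3/5z)y_n
  y_{n+1}/y_n = 1 − 4/9z + 13/9z(1+3/5z) = 1 + z + 13/15z²
  so R(z) = 1 + z + 13/15z².

Solve |R(x)|<1 on ℝ⁻.
x=-1.48: |R|=1.4183
R=1: x+13/15x²=0 ⇒ x=−15/13=-1.1538; min R=1−1/(4·13/15)=0.7115>−1
Confirm numerically:
  x=-1.109: |R|=0.95690 <1
  x=-0.887: |R|=0.79487 <1
  x=-0.847: |R|=0.77475 <1
  x=-0.725: |R|=0.73054 <1
  x=-1.670: |R|=1.74705 >1
  x=-1.481: |R|=1.41991 >1
  x=-1.289: |R|=1.15098 >1
Interval (-1.1538, 0).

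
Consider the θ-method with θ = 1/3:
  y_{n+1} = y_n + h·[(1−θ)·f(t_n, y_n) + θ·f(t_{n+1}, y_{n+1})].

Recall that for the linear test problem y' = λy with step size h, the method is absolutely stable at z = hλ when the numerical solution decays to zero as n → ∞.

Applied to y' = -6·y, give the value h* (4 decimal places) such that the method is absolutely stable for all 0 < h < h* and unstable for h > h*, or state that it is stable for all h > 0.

With y'=λy (z=hλ):
  y_{n+1} = y_n + z·[2/3·y_n + 1/3·y_{n+1}] ⇒ (1 − 1/3z)y_{n+1} = (1 + 2/3z)y_n
  R(z) = (1 + 2/3z)/(1 − 1/3z).

Boundary: |R(x)|=1, x<0.
x=-0.4: |R|=0.6471
R=−1: 1+2/3x = −1+1/3x ⇒ -1/3x=2 ⇒ x=2/(-1/3)=-6.0000
Confirm numerically:
  x=-5.814: |R|=0.97890 <1
  x=-5.002: |R|=0.87528 <1
  x=-2.722: |R|=0.42712 <1
  x=-6.158: |R|=1.01725 >1
  x=-6.131: |R|=1.01435 >1
Stable set (-6.0000, 0).

(-6.0000,0); λ=-6 ⇒ h* = (6)/6 = 1.0000.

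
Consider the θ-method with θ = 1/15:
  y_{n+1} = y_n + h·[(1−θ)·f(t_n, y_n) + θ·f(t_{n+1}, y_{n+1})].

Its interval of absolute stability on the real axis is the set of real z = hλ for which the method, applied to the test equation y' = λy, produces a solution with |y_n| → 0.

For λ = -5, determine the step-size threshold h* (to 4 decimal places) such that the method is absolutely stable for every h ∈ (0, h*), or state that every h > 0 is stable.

With y'=λy (z=hλ):
  y_{n+1} = y_n + z·[14/15·y_n + 1/15·y_{n+1}] ⇒ (1 − 1/15z)y_{n+1} = (1 + 14/15z)y_n
  Hence R(z) = (1 + 14/15z)/(1 − 1/15z).

Find x<0 with |R(x)|<1.
x=-1.7: |R|=0.5269
R=−1: 1+14/15x = −1+1/15x ⇒ -13/15x=2 ⇒ x=2/(-13/15)=-2.3077
Confirm numerically:
  x=-1.228: |R|=0.13508 <1
  x=-1.171: |R|=0.08620 <1
  x=-1.084: |R|=0.01094 <1
  x=-0.952: |R|=0.10481 <1
  x=-2.901: |R|=1.43087 >1
  x=-2.451: |R|=1.10676 >1
So |R|<1 on (-2.3077, 0).

(-2.3077,0); λ=-5 ⇒ h* = (30/13)/5 = 0.4615.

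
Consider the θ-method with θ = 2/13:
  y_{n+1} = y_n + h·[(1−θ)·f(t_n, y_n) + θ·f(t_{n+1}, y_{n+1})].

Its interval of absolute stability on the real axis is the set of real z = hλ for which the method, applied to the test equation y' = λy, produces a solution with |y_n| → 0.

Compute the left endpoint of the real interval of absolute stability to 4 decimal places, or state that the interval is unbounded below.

Set f=λy, z=hλ:
  y_{n+1} = y_n + z·[11/13·y_n + 2/13·y_{n+1}] ⇒ (1 − 2/13z)y_{n+1} = (1 + 11/13z)y_n
  R(z) = (1 + 11/13z)/(1 − 2/13z).

Find x<0 with |R(x)|<1.
x=-1.31: |R|=0.0903
R=−1: 1+11/13x = −1+2/13x ⇒ -9/13x=2 ⇒ x=2/(-9/13)=-2.8889
Confirm numerically:
  x=-2.782: |R|=0.94818 <1
  x=-1.901: |R|=0.47084 <1
  x=-1.879: |R|=0.45763 <1
  x=-1.439: |R|=0.17817 <1
  x=-3.447: |R|=1.25249 >1
  x=-3.110: |R|=1.10354 >1
  x=-3.103: |R|=1.10033 >1
Interval (-2.8889, 0).

left endpoint -2.8889.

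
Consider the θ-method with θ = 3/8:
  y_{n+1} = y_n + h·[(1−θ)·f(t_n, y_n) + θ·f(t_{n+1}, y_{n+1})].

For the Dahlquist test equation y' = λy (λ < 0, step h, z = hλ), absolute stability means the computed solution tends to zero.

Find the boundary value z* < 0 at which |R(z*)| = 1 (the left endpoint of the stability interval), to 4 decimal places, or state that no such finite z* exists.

With y'=λy (z=hλ):
  y_{n+1} = y_n + z·[5/8·y_n + 3/8·y_{n+1}] ⇒ (1 − 3/8z)y_{n+1} = (1 + 5/8z)y_n
  R(z) = (1 + 5/8z)/(1 − 3/8z).

Need |R(x)|<1, x<0.
x=-0.58: |R|=0.5236
R=−1: 1+5/8x = −1+3/8x ⇒ -1/4x=2 ⇒ x=2/(-1/4)=-8.0000
Confirm numerically:
  x=-7.856: |R|=0.99088 <1
  x=-7.789: |R|=0.98655 <1
  x=-6.174: |R|=0.86230 <1
  x=-3.488: |R|=0.51127 <1
  x=-8.547: |R|=1.03252 >1
  x=-8.261: |R|=1.01592 >1
Stable set (-8.0000, 0).

z* = -8.0000.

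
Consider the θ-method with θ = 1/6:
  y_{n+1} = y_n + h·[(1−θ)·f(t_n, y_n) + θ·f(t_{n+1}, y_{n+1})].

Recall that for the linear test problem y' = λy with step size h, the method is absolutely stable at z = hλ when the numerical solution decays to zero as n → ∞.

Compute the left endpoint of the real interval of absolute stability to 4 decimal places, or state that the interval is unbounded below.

z* = -3.0000.

Set f=λy, z=hλ:
  y_{n+1} = y_n + z·[5/6·y_n + 1/6·y_{n+1}] ⇒ (1 − 1/6z)y_{n+1} = (1 + 5/6z)y_n
  ⇒ R(z) = (1 + 5/6z)/(1 − 1/6z).

Find x<0 with |R(x)|<1.
x=-1.71: |R|=0.3307
R=−1: 1+5/6x = −1+1/6x ⇒ -2/3x=2 ⇒ x=2/(-2/3)=-3.0000
Confirm numerically:
  x=-1.985: |R|=0.49155 <1
  x=-1.815: |R|=0.39347 <1
  x=-1.543: |R|=0.22736 <1
  x=-1.366: |R|=0.11268 <1
  x=-3.555: |R|=1.23234 >1
  x=-3.499: |R|=1.21013 >1
So |R|<1 on (-3.0000, 0).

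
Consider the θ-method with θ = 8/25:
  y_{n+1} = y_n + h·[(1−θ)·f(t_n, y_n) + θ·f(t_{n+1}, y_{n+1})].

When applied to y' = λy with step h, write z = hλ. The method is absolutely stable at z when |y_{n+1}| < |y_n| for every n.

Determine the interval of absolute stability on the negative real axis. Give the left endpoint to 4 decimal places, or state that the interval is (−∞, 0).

Set f=λy, z=hλ:
  y_{n+1} = y_n + z·[17/25·y_n + 8/25·y_{n+1}] ⇒ (1 − 8/25z)y_{n+1} = (1 + 17/25z)y_n
  ⇒ R(z) = (1 + 17/25z)/(1 − 8/25z).

Find x<0 with |R(x)|<1.
x=-0.99: |R|=0.2482
R=−1: 1+17/25x = −1+8/25x ⇒ -9/25x=2 ⇒ x=2/(-9/25)=-5.5556
Confirm numerically:
  x=-5.087: |R|=0.93581 <1
  x=-4.905: |R|=0.90886 <1
  x=-4.417: |R|=0.83017 <1
  x=-2.912: |R|=0.50737 <1
  x=-6.133: |R|=1.07017 >1
  x=-5.735: |R|=1.02278 >1
  x=-5.593: |R|=1.00483 >1
Stable set (-5.5556, 0).

(-5.5556, 0).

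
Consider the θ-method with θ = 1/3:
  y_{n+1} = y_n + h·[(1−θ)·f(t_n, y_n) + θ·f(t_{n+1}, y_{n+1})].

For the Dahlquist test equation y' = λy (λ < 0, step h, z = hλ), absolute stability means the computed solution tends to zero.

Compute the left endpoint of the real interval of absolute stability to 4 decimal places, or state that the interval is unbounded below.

left endpoint -6.0000.

On y'=λy, z=hλ:
  y_{n+1} = y_n + z·[2/3·y_n + 1/3·y_{n+1}] ⇒ (1 − 1/3z)y_{n+1} = (1 + 2/3z)y_n
  so R(z) = (1 + 2/3z)/(1 − 1/3z).

Boundary: |R(x)|=1, x<0.
x=-1.65: |R|=0.0645
R=−1: 1+2/3x = −1+1/3x ⇒ -1/3x=2 ⇒ x=2/(-1/3)=-6.0000
Confirm numerically:
  x=-5.927: |R|=0.99182 <1
  x=-4.552: |R|=0.80826 <1
  x=-2.771: |R|=0.44048 <1
  x=-6.537: |R|=1.05631 >1
  x=-6.229: |R|=1.02481 >1
So |R|<1 on (-6.0000, 0).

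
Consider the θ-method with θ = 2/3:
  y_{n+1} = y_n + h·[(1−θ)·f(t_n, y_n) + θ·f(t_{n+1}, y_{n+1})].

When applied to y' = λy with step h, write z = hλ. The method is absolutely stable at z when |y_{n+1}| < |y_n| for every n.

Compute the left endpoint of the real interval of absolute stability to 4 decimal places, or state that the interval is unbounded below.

interval (−∞, 0).

With y'=λy (z=hλ):
  y_{n+1} = y_n + z·[1/3·y_n + 2/3·y_{n+1}] ⇒ (1 − 2/3z)y_{n+1} = (1 + 1/3z)y_n
  Hence R(z) = (1 + 1/3z)/(1 − 2/3z).

Solve |R(x)|<1 on ℝ⁻.
x=-0.85: |R|=0.4574
x=-2: |R|=0.1429
x=-10: |R|=0.3043
x=-100: |R|=0.4778
θ=2/3≥1/2 ⇒ |1+1/3x|<|1−2/3x| ∀x<0 ⇒ stable on all of ℝ⁻.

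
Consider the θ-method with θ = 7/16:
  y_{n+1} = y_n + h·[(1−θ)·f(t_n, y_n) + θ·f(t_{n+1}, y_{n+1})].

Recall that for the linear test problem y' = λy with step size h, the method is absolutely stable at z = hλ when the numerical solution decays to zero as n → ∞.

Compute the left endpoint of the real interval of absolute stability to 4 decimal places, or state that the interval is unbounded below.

On y'=λy, z=hλ:
  y_{n+1} = y_n + z·[9/16·y_n + 7/16·y_{n+1}] ⇒ (1 − 7/16z)y_{n+1} = (1 + 9/16z)y_n
  ⇒ R(z) = (1 + 9/16z)/(1 − 7/16z).

Boundary: |R(x)|=1, x<0.
x=-1.12: |R|=0.2483
R=−1: 1+9/16x = −1+7/16x ⇒ -1/8x=2 ⇒ x=2/(-1/8)=-16.0000
Confirm numerically:
  x=-13.006: |R|=0.94406 <1
  x=-10.519: |R|=0.87770 <1
  x=-8.431: |R|=0.79821 <1
  x=-16.429: |R|=1.00655 >1
  x=-16.371: |R|=1.00568 >1
  x=-16.352: |R|=1.00540 >1
Stable set (-16.0000, 0).

left endpoint -16.0000.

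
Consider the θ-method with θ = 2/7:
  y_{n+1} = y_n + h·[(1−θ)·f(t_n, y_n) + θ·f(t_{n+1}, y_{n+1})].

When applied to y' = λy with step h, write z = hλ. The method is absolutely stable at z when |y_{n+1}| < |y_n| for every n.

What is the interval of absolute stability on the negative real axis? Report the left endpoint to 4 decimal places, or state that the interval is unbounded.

(-4.6667, 0).

Test eqn y'=λy, z=hλ:
  y_{n+1} = y_n + z·[5/7·y_n + 2/7·y_{n+1}] ⇒ (1 − 2/7z)y_{n+1} = (1 + 5/7z)y_n
  Hence R(z) = (1 + 5/7z)/(1 − 2/7z).

Solve |R(x)|<1 on ℝ⁻.
x=-1.37: |R|=0.0154
R=−1: 1+5/7x = −1+2/7x ⇒ -3/7x=2 ⇒ x=2/(-3/7)=-4.6667
Confirm numerically:
  x=-2.503: |R|=0.45935 <1
  x=-1.991: |R|=0.26908 <1
  x=-1.977: |R|=0.26337 <1
  x=-4.872: |R|=1.03679 >1
  x=-4.831: |R|=1.02959 >1
  x=-4.778: |R|=1.02017 >1
So |R|<1 on (-4.6667, 0).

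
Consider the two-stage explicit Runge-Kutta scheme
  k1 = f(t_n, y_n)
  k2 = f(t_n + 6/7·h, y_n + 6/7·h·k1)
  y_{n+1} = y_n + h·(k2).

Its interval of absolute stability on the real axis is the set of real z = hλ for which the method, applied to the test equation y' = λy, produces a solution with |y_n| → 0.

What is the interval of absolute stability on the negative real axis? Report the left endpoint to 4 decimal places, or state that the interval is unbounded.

z∈(-1.1667,0).

Set f=λy, z=hλ:
  k1=λy_n ⇒ h·k1=z·y_n;  k2=λ(1+6/7z)y_n ⇒ h·k2=z(1+6/7z)y_n
  y_{n+1}/y_n = 1 + z(1+6/7z) = 1 + z + 6/7z²
  so R(z) = 1 + z + 6/7z².

Solve |R(x)|<1 on ℝ⁻.
x=-0.87: |R|=0.7788
R=1: x+6/7x²=0 ⇒ x=−7/6=-1.1667; min R=1−1/(4·6/7)=0.7083>−1
Confirm numerically:
  x=-1.107: |R|=0.94338 <1
  x=-1.000: |R|=0.85714 <1
  x=-0.873: |R|=0.78025 <1
  x=-0.836: |R|=0.76305 <1
  x=-1.762: |R|=1.89912 >1
  x=-1.389: |R|=1.26470 >1
  x=-1.340: |R|=1.19909 >1
So |R|<1 on (-1.1667, 0).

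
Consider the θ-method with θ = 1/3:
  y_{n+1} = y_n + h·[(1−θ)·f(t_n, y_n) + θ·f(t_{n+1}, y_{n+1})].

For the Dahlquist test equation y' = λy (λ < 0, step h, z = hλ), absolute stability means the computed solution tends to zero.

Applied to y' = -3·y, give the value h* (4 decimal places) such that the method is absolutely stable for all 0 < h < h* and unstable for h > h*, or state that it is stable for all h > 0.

(-6.0000,0); λ=-3 ⇒ h* = (6)/3 = 2.0000.

On y'=λy, z=hλ:
  y_{n+1} = y_n + z·[2/3·y_n + 1/3·y_{n+1}] ⇒ (1 − 1/3z)y_{n+1} = (1 + 2/3z)y_n
  Hence R(z) = (1 + 2/3z)/(1 − 1/3z).

Find x<0 with |R(x)|<1.
x=-1.41: |R|=0.0408
R=−1: 1+2/3x = −1+1/3x ⇒ -1/3x=2 ⇒ x=2/(-1/3)=-6.0000
Confirm numerically:
  x=-5.780: |R|=0.97494 <1
  x=-3.977: |R|=0.71005 <1
  x=-3.090: |R|=0.52217 <1
  x=-2.884: |R|=0.47043 <1
  x=-6.318: |R|=1.03413 >1
  x=-6.104: |R|=1.01142 >1
Interval (-6.0000, 0).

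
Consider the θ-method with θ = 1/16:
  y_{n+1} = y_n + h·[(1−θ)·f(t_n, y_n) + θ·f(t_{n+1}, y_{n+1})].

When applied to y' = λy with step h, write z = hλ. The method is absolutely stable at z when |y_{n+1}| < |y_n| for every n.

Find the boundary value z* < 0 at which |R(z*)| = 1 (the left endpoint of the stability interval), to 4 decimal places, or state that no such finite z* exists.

left endpoint -2.2857.

With y'=λy (z=hλ):
  y_{n+1} = y_n + z·[15/16·y_n + 1/16·y_{n+1}] ⇒ (1 − 1/16z)y_{n+1} = (1 + 15/16z)y_n
  Hence R(z) = (1 + 15/16z)/(1 − 1/16z).

Find x<0 with |R(x)|<1.
x=-1.23: |R|=0.1422
R=−1: 1+15/16x = −1+1/16x ⇒ -7/8x=2 ⇒ x=2/(-7/8)=-2.2857
Confirm numerically:
  x=-2.237: |R|=0.96260 <1
  x=-1.714: |R|=0.54815 <1
  x=-1.137: |R|=0.06156 <1
  x=-2.650: |R|=1.27346 >1
  x=-2.613: |R|=1.24617 >1
Stable set (-2.2857, 0).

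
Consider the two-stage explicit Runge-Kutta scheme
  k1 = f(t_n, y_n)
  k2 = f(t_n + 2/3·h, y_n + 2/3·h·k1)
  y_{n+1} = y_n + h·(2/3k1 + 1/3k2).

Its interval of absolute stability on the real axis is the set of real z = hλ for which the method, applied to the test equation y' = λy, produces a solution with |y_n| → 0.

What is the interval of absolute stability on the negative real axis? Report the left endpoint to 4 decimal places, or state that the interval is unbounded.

On y'=λy, z=hλ:
  k1=λy_n ⇒ h·k1=z·y_n;  k2=λ(1+2/3z)y_n ⇒ h·k2=z(1+2/3z)y_n
  y_{n+1}/y_n = 1 + 2/3z + 1/3z(1+2/3z) = 1 + z + 2/9z²
  ⇒ R(z) = 1 + z + 2/9z².

Need |R(x)|<1, x<0.
x=-0.92: |R|=0.2681
R=1: x+2/9x²=0 ⇒ x=−9/2=-4.5000; min R=1−1/(4·2/9)=-0.1250>−1
Confirm numerically:
  x=-3.799: |R|=0.40820 <1
  x=-2.518: |R|=0.10904 <1
  x=-1.980: |R|=0.10880 <1
  x=-4.809: |R|=1.33022 >1
  x=-4.800: |R|=1.32000 >1
Interval (-4.5000, 0).

(-4.5000, 0).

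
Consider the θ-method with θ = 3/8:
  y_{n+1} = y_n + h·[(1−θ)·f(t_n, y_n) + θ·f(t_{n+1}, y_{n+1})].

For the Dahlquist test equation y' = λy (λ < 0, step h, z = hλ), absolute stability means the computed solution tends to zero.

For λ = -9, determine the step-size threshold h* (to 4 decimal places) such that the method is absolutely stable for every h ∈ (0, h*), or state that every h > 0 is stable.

(-8.0000,0); λ=-9 ⇒ h* = (8)/9 = 0.8889.

Set f=λy, z=hλ:
  y_{n+1} = y_n + z·[5/8·y_n + 3/8·y_{n+1}] ⇒ (1 − 3/8z)y_{n+1} = (1 + 5/8z)y_n
  so R(z) = (1 + 5/8z)/(1 − 3/8z).

Find x<0 with |R(x)|<1.
x=-0.71: |R|=0.4393
R=−1: 1+5/8x = −1+3/8x ⇒ -1/4x=2 ⇒ x=2/(-1/4)=-8.0000
Confirm numerically:
  x=-7.255: |R|=0.94994 <1
  x=-5.938: |R|=0.84024 <1
  x=-5.152: |R|=0.75716 <1
  x=-3.525: |R|=0.51817 <1
  x=-8.542: |R|=1.03224 >1
  x=-8.279: |R|=1.01699 >1
  x=-8.173: |R|=1.01064 >1
Interval (-8.0000, 0).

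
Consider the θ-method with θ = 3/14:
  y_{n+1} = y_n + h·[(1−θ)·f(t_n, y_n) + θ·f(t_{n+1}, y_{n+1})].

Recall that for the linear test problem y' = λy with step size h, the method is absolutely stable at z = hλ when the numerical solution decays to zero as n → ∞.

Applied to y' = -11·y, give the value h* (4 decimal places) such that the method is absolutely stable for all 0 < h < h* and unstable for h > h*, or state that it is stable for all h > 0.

Set f=λy, z=hλ:
  y_{n+1} = y_n + z·[11/14·y_n + 3/14·y_{n+1}] ⇒ (1 − 3/14z)y_{n+1} = (1 + 11/14z)y_n
  ⇒ R(z) = (1 + 11/14z)/(1 − 3/14z).

Boundary: |R(x)|=1, x<0.
x=-1.6: |R|=0.1915
R=−1: 1+11/14x = −1+3/14x ⇒ -4/7x=2 ⇒ x=2/(-4/7)=-3.5000
Confirm numerically:
  x=-2.995: |R|=0.82423 <1
  x=-2.916: |R|=0.79462 <1
  x=-2.218: |R|=0.50344 <1
  x=-2.172: |R|=0.48216 <1
  x=-3.946: |R|=1.13809 >1
  x=-3.915: |R|=1.12896 >1
  x=-3.573: |R|=1.02363 >1
Interval (-3.5000, 0).

(-3.5000,0); λ=-11 ⇒ h* = (7/2)/11 = 0.3182.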